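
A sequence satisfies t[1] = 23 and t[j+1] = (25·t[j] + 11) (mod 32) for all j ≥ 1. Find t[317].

We have t[1] = 23,  t[2] = 10,  t[3] = 5,  t[4] = 8,  t[5] = 19,  t[6] = 6,  t[7] = 1,  t[8] = 4,  t[9] = 15,  t[10] = 2,  t[11] = 29,  t[12] = 0,  t[13] = 11,  t[14] = 30,  t[15] = 25,  t[16] = 28,  t[17] = 7,  t[18] = 26,  t[19] = 21,  t[20] = 24,  t[21] = 3,  t[22] = 22,  t[23] = 17,  t[24] = 20,  t[25] = 31,  t[26] = 18,  t[27] = 13,  t[28] = 16,  t[29] = 27,  t[30] = 14,  t[31] = 9,  t[32] = 12,  t[33] = 23.
The sequence repeats with period 32.
(317 - 1) mod 32 = 28, so t[317] = t[29] = 27.

27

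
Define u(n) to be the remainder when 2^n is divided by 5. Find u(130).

We have u(1) = 2,  u(2) = 4,  u(3) = 3,  u(4) = 1,  u(5) = 2.
The sequence repeats with period 4.
So u(130) = u(1 + ((130-1) mod 4)) = u(2) = 4.

4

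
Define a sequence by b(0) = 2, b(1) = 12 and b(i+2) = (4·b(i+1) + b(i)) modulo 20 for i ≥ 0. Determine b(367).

0

Listing terms: b(0) = 2; b(1) = 12; b(2) = 10; b(3) = 12; b(4) = 18; b(5) = 4; b(6) = 14; b(7) = 0; b(8) = 14; b(9) = 16; b(10) = 18; b(11) = 8; b(12) = 10; b(13) = 8; b(14) = 2; b(15) = 16; b(16) = 6; b(17) = 0; b(18) = 6; b(19) = 4; b(20) = 2; b(21) = 12.
Since (b(20), b(21)) = (b(0), b(1)) = (2, 12) (two consecutive terms determine the rest), the sequence is periodic with period 20.
So b(367) = b(0 + ((367-0) mod 20)) = b(7) = 0.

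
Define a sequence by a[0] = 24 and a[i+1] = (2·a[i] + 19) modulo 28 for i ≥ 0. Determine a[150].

Computing terms: a[0] = 24; a[1] = 11; a[2] = 13; a[3] = 17; a[4] = 25; a[5] = 13.
Since a[5] = a[2] = 13, the sequence is eventually periodic: after a pre-period of length 2 it cycles with period 3.
For i ≥ 2, a[i] depends only on (i - 2) mod 3. (150 - 2) mod 3 = 1, so a[150] = a[3] = 17.

17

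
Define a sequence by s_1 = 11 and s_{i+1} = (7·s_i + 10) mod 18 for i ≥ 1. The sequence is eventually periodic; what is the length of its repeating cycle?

9

Computing terms: s_1 = 11,  s_2 = 15,  s_3 = 7,  s_4 = 5,  s_5 = 9,  s_6 = 1,  s_7 = 17,  s_8 = 3,  s_9 = 13,  s_{10} = 11.
Since s_{10} = s_1 = 11, the sequence is periodic with period 9.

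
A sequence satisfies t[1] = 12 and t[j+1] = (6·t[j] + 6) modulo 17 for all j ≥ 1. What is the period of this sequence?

16

We have t[1] = 12; t[2] = 10; t[3] = 15; t[4] = 11; t[5] = 4; t[6] = 13; t[7] = 16; t[8] = 0; t[9] = 6; t[10] = 8; t[11] = 3; t[12] = 7; t[13] = 14; t[14] = 5; t[15] = 2; t[16] = 1; t[17] = 12.
Since t[17] = t[1] = 12, the sequence is periodic with period 16.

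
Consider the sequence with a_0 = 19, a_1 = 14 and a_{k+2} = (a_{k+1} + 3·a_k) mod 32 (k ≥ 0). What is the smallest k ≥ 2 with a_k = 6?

Computing terms: a_0 = 19,  a_1 = 14,  a_2 = 7,  a_3 = 17,  a_4 = 6,  a_5 = 25,  a_6 = 11,  a_7 = 22,  a_8 = 23,  a_9 = 25,  a_{10} = 30,  a_{11} = 9,  a_{12} = 3,  a_{13} = 30,  a_{14} = 7,  a_{15} = 1,  a_{16} = 22,  a_{17} = 25,  a_{18} = 27,  a_{19} = 6,  a_{20} = 23,  a_{21} = 9,  a_{22} = 14,  a_{23} = 9,  a_{24} = 19,  a_{25} = 14.
Since (a_{24}, a_{25}) = (a_0, a_1) = (19, 14) (two consecutive terms determine the rest), the sequence is periodic with period 24.
The value 6 first appears (with k ≥ 2) at a_4.

4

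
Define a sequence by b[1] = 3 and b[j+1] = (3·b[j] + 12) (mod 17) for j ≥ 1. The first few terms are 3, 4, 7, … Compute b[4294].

Listing terms: b[1] = 3; b[2] = 4; b[3] = 7; b[4] = 16; b[5] = 9; b[6] = 5; b[7] = 10; b[8] = 8; b[9] = 2; b[10] = 1; b[11] = 15; b[12] = 6; b[13] = 13; b[14] = 0; b[15] = 12; b[16] = 14; b[17] = 3.
The sequence repeats with period 16.
So b[4294] = b[1 + ((4294-1) mod 16)] = b[6] = 5.

5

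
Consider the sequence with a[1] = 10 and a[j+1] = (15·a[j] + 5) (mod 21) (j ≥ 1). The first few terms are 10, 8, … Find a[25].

a[1] = 10; a[2] = 8; a[3] = 20; a[4] = 11; a[5] = 2; a[6] = 14; a[7] = 5; a[8] = 17; a[9] = 8.
Since a[9] = a[2] = 8, the sequence is eventually periodic: after a pre-period of length 1 it cycles with period 7.
For j ≥ 2, a[j] depends only on (j - 2) mod 7. (25 - 2) mod 7 = 2, so a[25] = a[4] = 11.

11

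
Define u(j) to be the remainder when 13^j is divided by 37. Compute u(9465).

u(0) = 1; u(1) = 13; u(2) = 21; u(3) = 14; u(4) = 34; u(5) = 35; u(6) = 11; u(7) = 32; u(8) = 9; u(9) = 6; u(10) = 4; u(11) = 15; u(12) = 10; u(13) = 19; u(14) = 25; u(15) = 29; u(16) = 7; u(17) = 17; u(18) = 36; u(19) = 24; u(20) = 16; u(21) = 23; u(22) = 3; u(23) = 2; u(24) = 26; u(25) = 5; u(26) = 28; u(27) = 31; u(28) = 33; u(29) = 22; u(30) = 27; u(31) = 18; u(32) = 12; u(33) = 8; u(34) = 30; u(35) = 20; u(36) = 1.
Since u(36) = u(0) = 1, the sequence is periodic with period 36.
(9465 - 0) mod 36 = 33, so u(9465) = u(33) = 8.

8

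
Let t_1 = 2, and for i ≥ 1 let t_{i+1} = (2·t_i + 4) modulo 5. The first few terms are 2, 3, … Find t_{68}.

t_1 = 2,  t_2 = 3,  t_3 = 0,  t_4 = 4,  t_5 = 2.
The sequence repeats with period 4.
(68 - 1) mod 4 = 3, so t_{68} = t_4 = 4.

4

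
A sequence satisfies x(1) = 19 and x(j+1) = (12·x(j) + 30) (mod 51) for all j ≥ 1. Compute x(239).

45

We have x(1) = 19; x(2) = 3; x(3) = 15; x(4) = 6; x(5) = 0; x(6) = 30; x(7) = 33; x(8) = 18; x(9) = 42; x(10) = 24; x(11) = 12; x(12) = 21; x(13) = 27; x(14) = 48; x(15) = 45; x(16) = 9; x(17) = 36; x(18) = 3.
Since x(18) = x(2) = 3, the sequence is eventually periodic: after a pre-period of length 1 it cycles with period 16.
For j ≥ 2, x(j) depends only on (j - 2) mod 16. (239 - 2) mod 16 = 13, so x(239) = x(15) = 45.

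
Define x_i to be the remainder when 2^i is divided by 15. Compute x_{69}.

We have x_1 = 2,  x_2 = 4,  x_3 = 8,  x_4 = 1,  x_5 = 2.
Since x_5 = x_1 = 2, the sequence is periodic with period 4.
So x_{69} = x_{1 + ((69-1) mod 4)} = x_1 = 2.

2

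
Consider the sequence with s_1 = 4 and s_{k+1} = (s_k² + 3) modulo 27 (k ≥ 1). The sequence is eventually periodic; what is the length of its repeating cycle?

s_1 = 4,  s_2 = 19,  s_3 = 13,  s_4 = 10,  s_5 = 22,  s_6 = 1,  s_7 = 4.
Since s_7 = s_1 = 4, the sequence is periodic with period 6.

6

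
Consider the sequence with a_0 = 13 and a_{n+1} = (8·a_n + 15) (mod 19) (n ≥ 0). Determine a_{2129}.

We have a_0 = 13; a_1 = 5; a_2 = 17; a_3 = 18; a_4 = 7; a_5 = 14; a_6 = 13.
The sequence repeats with period 6.
(2129 - 0) mod 6 = 5, so a_{2129} = a_5 = 14.

14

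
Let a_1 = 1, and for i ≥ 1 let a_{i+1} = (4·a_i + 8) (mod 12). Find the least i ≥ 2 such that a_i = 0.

a_1 = 1, a_2 = 0, a_3 = 8, a_4 = 4, a_5 = 0.
Since a_5 = a_2 = 0, the sequence is eventually periodic: after a pre-period of length 1 it cycles with period 3.
The value 0 first appears (with i ≥ 2) at a_2.

2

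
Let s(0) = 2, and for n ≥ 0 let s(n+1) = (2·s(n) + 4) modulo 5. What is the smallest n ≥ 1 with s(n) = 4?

3

We have s(0) = 2,  s(1) = 3,  s(2) = 0,  s(3) = 4,  s(4) = 2.
The sequence repeats with period 4.
The value 4 first appears (with n ≥ 1) at s(3).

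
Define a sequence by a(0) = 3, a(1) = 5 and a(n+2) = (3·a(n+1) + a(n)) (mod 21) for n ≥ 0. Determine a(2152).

18

a(0) = 3; a(1) = 5; a(2) = 18; a(3) = 17; a(4) = 6; a(5) = 14; a(6) = 6; a(7) = 11; a(8) = 18; a(9) = 2; a(10) = 3; a(11) = 11; a(12) = 15; a(13) = 14; a(14) = 15; a(15) = 17; a(16) = 3; a(17) = 5.
The sequence repeats with period 16.
So a(2152) = a(0 + ((2152-0) mod 16)) = a(8) = 18.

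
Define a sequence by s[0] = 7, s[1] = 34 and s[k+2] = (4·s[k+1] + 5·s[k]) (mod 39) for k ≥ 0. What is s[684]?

7

s[0] = 7,  s[1] = 34,  s[2] = 15,  s[3] = 35,  s[4] = 20,  s[5] = 21,  s[6] = 28,  s[7] = 22,  s[8] = 33,  s[9] = 8,  s[10] = 2,  s[11] = 9,  s[12] = 7,  s[13] = 34.
The sequence repeats with period 12.
(684 - 0) mod 12 = 0, so s[684] = s[0] = 7.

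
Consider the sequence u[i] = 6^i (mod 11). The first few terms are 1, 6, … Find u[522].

Computing terms: u[0] = 1; u[1] = 6; u[2] = 3; u[3] = 7; u[4] = 9; u[5] = 10; u[6] = 5; u[7] = 8; u[8] = 4; u[9] = 2; u[10] = 1.
The sequence repeats with period 10.
So u[522] = u[0 + ((522-0) mod 10)] = u[2] = 3.

3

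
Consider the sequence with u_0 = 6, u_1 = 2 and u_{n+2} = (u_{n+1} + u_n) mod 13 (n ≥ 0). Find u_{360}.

11

u_0 = 6, u_1 = 2, u_2 = 8, u_3 = 10, u_4 = 5, u_5 = 2, u_6 = 7, u_7 = 9, u_8 = 3, u_9 = 12, u_{10} = 2, u_{11} = 1, u_{12} = 3, u_{13} = 4, u_{14} = 7, u_{15} = 11, u_{16} = 5, u_{17} = 3, u_{18} = 8, u_{19} = 11, u_{20} = 6, u_{21} = 4, u_{22} = 10, u_{23} = 1, u_{24} = 11, u_{25} = 12, u_{26} = 10, u_{27} = 9, u_{28} = 6, u_{29} = 2.
The sequence repeats with period 28.
So u_{360} = u_{0 + ((360-0) mod 28)} = u_{24} = 11.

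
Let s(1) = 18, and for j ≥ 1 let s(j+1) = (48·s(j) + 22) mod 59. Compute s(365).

9

We have s(1) = 18; s(2) = 1; s(3) = 11; s(4) = 19; s(5) = 49; s(6) = 14; s(7) = 45; s(8) = 58; s(9) = 33; s(10) = 13; s(11) = 56; s(12) = 55; s(13) = 7; s(14) = 4; s(15) = 37; s(16) = 28; s(17) = 9; s(18) = 41; s(19) = 43; s(20) = 21; s(21) = 27; s(22) = 20; s(23) = 38; s(24) = 17; s(25) = 12; s(26) = 8; s(27) = 52; s(28) = 40; s(29) = 54; s(30) = 18.
The sequence repeats with period 29.
(365 - 1) mod 29 = 16, so s(365) = s(17) = 9.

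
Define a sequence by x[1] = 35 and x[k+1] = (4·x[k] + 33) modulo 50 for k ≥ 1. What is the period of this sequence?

We have x[1] = 35, x[2] = 23, x[3] = 25, x[4] = 33, x[5] = 15, x[6] = 43, x[7] = 5, x[8] = 3, x[9] = 45, x[10] = 13, x[11] = 35.
Since x[11] = x[1] = 35, the sequence is periodic with period 10.

10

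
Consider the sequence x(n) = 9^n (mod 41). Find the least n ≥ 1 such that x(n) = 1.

We have x(0) = 1; x(1) = 9; x(2) = 40; x(3) = 32; x(4) = 1.
Since x(4) = x(0) = 1, the sequence is periodic with period 4.
The value 1 next appears (with n ≥ 1) at x(4).

4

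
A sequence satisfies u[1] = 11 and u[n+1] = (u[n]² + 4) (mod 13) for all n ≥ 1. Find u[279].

Listing terms: u[1] = 11,  u[2] = 8,  u[3] = 3,  u[4] = 0,  u[5] = 4,  u[6] = 7,  u[7] = 1,  u[8] = 5,  u[9] = 3.
Since u[9] = u[3] = 3, the sequence is eventually periodic: after a pre-period of length 2 it cycles with period 6.
For n ≥ 3, u[n] depends only on (n - 3) mod 6. (279 - 3) mod 6 = 0, so u[279] = u[3] = 3.

3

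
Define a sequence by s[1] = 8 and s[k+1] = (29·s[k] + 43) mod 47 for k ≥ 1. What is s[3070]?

13

Listing terms: s[1] = 8,  s[2] = 40,  s[3] = 28,  s[4] = 9,  s[5] = 22,  s[6] = 23,  s[7] = 5,  s[8] = 0,  s[9] = 43,  s[10] = 21,  s[11] = 41,  s[12] = 10,  s[13] = 4,  s[14] = 18,  s[15] = 1,  s[16] = 25,  s[17] = 16,  s[18] = 37,  s[19] = 35,  s[20] = 24,  s[21] = 34,  s[22] = 42,  s[23] = 39,  s[24] = 46,  s[25] = 14,  s[26] = 26,  s[27] = 45,  s[28] = 32,  s[29] = 31,  s[30] = 2,  s[31] = 7,  s[32] = 11,  s[33] = 33,  s[34] = 13,  s[35] = 44,  s[36] = 3,  s[37] = 36,  s[38] = 6,  s[39] = 29,  s[40] = 38,  s[41] = 17,  s[42] = 19,  s[43] = 30,  s[44] = 20,  s[45] = 12,  s[46] = 15,  s[47] = 8.
Since s[47] = s[1] = 8, the sequence is periodic with period 46.
(3070 - 1) mod 46 = 33, so s[3070] = s[34] = 13.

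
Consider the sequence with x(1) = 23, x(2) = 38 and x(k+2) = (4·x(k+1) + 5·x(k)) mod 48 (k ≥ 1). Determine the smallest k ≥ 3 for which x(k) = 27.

3

x(1) = 23, x(2) = 38, x(3) = 27, x(4) = 10, x(5) = 31, x(6) = 30, x(7) = 35, x(8) = 2, x(9) = 39, x(10) = 22, x(11) = 43, x(12) = 42, x(13) = 47, x(14) = 14, x(15) = 3, x(16) = 34, x(17) = 7, x(18) = 6, x(19) = 11, x(20) = 26, x(21) = 15, x(22) = 46, x(23) = 19, x(24) = 18, x(25) = 23, x(26) = 38.
Since (x(25), x(26)) = (x(1), x(2)) = (23, 38) (two consecutive terms determine the rest), the sequence is periodic with period 24.
The value 27 first appears (with k ≥ 3) at x(3).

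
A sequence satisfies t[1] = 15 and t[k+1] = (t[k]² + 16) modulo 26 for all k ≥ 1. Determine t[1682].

t[1] = 15; t[2] = 7; t[3] = 13; t[4] = 3; t[5] = 25; t[6] = 17; t[7] = 19; t[8] = 13.
Since t[8] = t[3] = 13, the sequence is eventually periodic: after a pre-period of length 2 it cycles with period 5.
For k ≥ 3, t[k] depends only on (k - 3) mod 5. (1682 - 3) mod 5 = 4, so t[1682] = t[7] = 19.

19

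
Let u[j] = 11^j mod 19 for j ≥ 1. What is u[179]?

7

Listing terms: u[1] = 11, u[2] = 7, u[3] = 1, u[4] = 11.
Since u[4] = u[1] = 11, the sequence is periodic with period 3.
(179 - 1) mod 3 = 1, so u[179] = u[2] = 7.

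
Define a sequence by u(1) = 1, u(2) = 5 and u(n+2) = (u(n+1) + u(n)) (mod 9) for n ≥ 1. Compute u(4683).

We have u(1) = 1,  u(2) = 5,  u(3) = 6,  u(4) = 2,  u(5) = 8,  u(6) = 1,  u(7) = 0,  u(8) = 1,  u(9) = 1,  u(10) = 2,  u(11) = 3,  u(12) = 5,  u(13) = 8,  u(14) = 4,  u(15) = 3,  u(16) = 7,  u(17) = 1,  u(18) = 8,  u(19) = 0,  u(20) = 8,  u(21) = 8,  u(22) = 7,  u(23) = 6,  u(24) = 4,  u(25) = 1,  u(26) = 5.
The sequence repeats with period 24.
So u(4683) = u(1 + ((4683-1) mod 24)) = u(3) = 6.

6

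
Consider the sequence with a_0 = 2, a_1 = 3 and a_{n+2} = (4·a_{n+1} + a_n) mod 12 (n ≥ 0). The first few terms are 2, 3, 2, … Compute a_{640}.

2

a_0 = 2; a_1 = 3; a_2 = 2; a_3 = 11; a_4 = 10; a_5 = 3; a_6 = 10; a_7 = 7; a_8 = 2; a_9 = 3.
Since (a_8, a_9) = (a_0, a_1) = (2, 3) (two consecutive terms determine the rest), the sequence is periodic with period 8.
(640 - 0) mod 8 = 0, so a_{640} = a_0 = 2.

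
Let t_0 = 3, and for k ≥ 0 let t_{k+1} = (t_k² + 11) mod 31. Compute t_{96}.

Computing terms: t_0 = 3,  t_1 = 20,  t_2 = 8,  t_3 = 13,  t_4 = 25,  t_5 = 16,  t_6 = 19,  t_7 = 0,  t_8 = 11,  t_9 = 8.
Since t_9 = t_2 = 8, the sequence is eventually periodic: after a pre-period of length 2 it cycles with period 7.
For k ≥ 2, t_k depends only on (k - 2) mod 7. (96 - 2) mod 7 = 3, so t_{96} = t_5 = 16.

16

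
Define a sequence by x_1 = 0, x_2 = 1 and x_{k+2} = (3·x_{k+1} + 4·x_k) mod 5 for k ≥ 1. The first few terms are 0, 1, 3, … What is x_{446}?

0

Listing terms: x_1 = 0, x_2 = 1, x_3 = 3, x_4 = 3, x_5 = 1, x_6 = 0, x_7 = 4, x_8 = 2, x_9 = 2, x_{10} = 4, x_{11} = 0, x_{12} = 1.
Since (x_{11}, x_{12}) = (x_1, x_2) = (0, 1) (two consecutive terms determine the rest), the sequence is periodic with period 10.
So x_{446} = x_{1 + ((446-1) mod 10)} = x_6 = 0.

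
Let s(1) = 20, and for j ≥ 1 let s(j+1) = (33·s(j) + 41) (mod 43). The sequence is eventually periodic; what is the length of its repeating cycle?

42

Listing terms: s(1) = 20, s(2) = 13, s(3) = 40, s(4) = 28, s(5) = 19, s(6) = 23, s(7) = 26, s(8) = 39, s(9) = 38, s(10) = 5, s(11) = 34, s(12) = 2, s(13) = 21, s(14) = 3, s(15) = 11, s(16) = 17, s(17) = 0, s(18) = 41, s(19) = 18, s(20) = 33, s(21) = 12, s(22) = 7, s(23) = 14, s(24) = 30, s(25) = 42, s(26) = 8, s(27) = 4, s(28) = 1, s(29) = 31, s(30) = 32, s(31) = 22, s(32) = 36, s(33) = 25, s(34) = 6, s(35) = 24, s(36) = 16, s(37) = 10, s(38) = 27, s(39) = 29, s(40) = 9, s(41) = 37, s(42) = 15, s(43) = 20.
The sequence repeats with period 42.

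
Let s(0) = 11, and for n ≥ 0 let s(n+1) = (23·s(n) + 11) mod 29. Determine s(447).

Listing terms: s(0) = 11; s(1) = 3; s(2) = 22; s(3) = 24; s(4) = 12; s(5) = 26; s(6) = 0; s(7) = 11.
The sequence repeats with period 7.
So s(447) = s(0 + ((447-0) mod 7)) = s(6) = 0.

0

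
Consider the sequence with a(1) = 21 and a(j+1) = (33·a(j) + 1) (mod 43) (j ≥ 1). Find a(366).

Listing terms: a(1) = 21,  a(2) = 6,  a(3) = 27,  a(4) = 32,  a(5) = 25,  a(6) = 9,  a(7) = 40,  a(8) = 31,  a(9) = 35,  a(10) = 38,  a(11) = 8,  a(12) = 7,  a(13) = 17,  a(14) = 3,  a(15) = 14,  a(16) = 33,  a(17) = 15,  a(18) = 23,  a(19) = 29,  a(20) = 12,  a(21) = 10,  a(22) = 30,  a(23) = 2,  a(24) = 24,  a(25) = 19,  a(26) = 26,  a(27) = 42,  a(28) = 11,  a(29) = 20,  a(30) = 16,  a(31) = 13,  a(32) = 0,  a(33) = 1,  a(34) = 34,  a(35) = 5,  a(36) = 37,  a(37) = 18,  a(38) = 36,  a(39) = 28,  a(40) = 22,  a(41) = 39,  a(42) = 41,  a(43) = 21.
The sequence repeats with period 42.
So a(366) = a(1 + ((366-1) mod 42)) = a(30) = 16.

16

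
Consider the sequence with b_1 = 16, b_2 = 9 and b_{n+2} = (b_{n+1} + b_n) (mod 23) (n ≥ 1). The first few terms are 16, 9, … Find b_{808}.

1

b_1 = 16,  b_2 = 9,  b_3 = 2,  b_4 = 11,  b_5 = 13,  b_6 = 1,  b_7 = 14,  b_8 = 15,  b_9 = 6,  b_{10} = 21,  b_{11} = 4,  b_{12} = 2,  b_{13} = 6,  b_{14} = 8,  b_{15} = 14,  b_{16} = 22,  b_{17} = 13,  b_{18} = 12,  b_{19} = 2,  b_{20} = 14,  b_{21} = 16,  b_{22} = 7,  b_{23} = 0,  b_{24} = 7,  b_{25} = 7,  b_{26} = 14,  b_{27} = 21,  b_{28} = 12,  b_{29} = 10,  b_{30} = 22,  b_{31} = 9,  b_{32} = 8,  b_{33} = 17,  b_{34} = 2,  b_{35} = 19,  b_{36} = 21,  b_{37} = 17,  b_{38} = 15,  b_{39} = 9,  b_{40} = 1,  b_{41} = 10,  b_{42} = 11,  b_{43} = 21,  b_{44} = 9,  b_{45} = 7,  b_{46} = 16,  b_{47} = 0,  b_{48} = 16,  b_{49} = 16,  b_{50} = 9.
Since (b_{49}, b_{50}) = (b_1, b_2) = (16, 9) (two consecutive terms determine the rest), the sequence is periodic with period 48.
So b_{808} = b_{1 + ((808-1) mod 48)} = b_{40} = 1.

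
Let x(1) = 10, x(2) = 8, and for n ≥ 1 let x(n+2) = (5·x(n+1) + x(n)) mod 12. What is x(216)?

6

Computing terms: x(1) = 10,  x(2) = 8,  x(3) = 2,  x(4) = 6,  x(5) = 8,  x(6) = 10,  x(7) = 10,  x(8) = 0,  x(9) = 10,  x(10) = 2,  x(11) = 8,  x(12) = 6,  x(13) = 2,  x(14) = 4,  x(15) = 10,  x(16) = 6,  x(17) = 4,  x(18) = 2,  x(19) = 2,  x(20) = 0,  x(21) = 2,  x(22) = 10,  x(23) = 4,  x(24) = 6,  x(25) = 10,  x(26) = 8.
Since (x(25), x(26)) = (x(1), x(2)) = (10, 8) (two consecutive terms determine the rest), the sequence is periodic with period 24.
(216 - 1) mod 24 = 23, so x(216) = x(24) = 6.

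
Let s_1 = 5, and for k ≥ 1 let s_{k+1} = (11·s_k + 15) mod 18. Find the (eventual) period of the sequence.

Listing terms: s_1 = 5,  s_2 = 16,  s_3 = 11,  s_4 = 10,  s_5 = 17,  s_6 = 4,  s_7 = 5.
Since s_7 = s_1 = 5, the sequence is periodic with period 6.

6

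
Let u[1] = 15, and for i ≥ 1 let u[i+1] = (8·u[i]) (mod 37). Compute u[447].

35

Computing terms: u[1] = 15, u[2] = 9, u[3] = 35, u[4] = 21, u[5] = 20, u[6] = 12, u[7] = 22, u[8] = 28, u[9] = 2, u[10] = 16, u[11] = 17, u[12] = 25, u[13] = 15.
Since u[13] = u[1] = 15, the sequence is periodic with period 12.
(447 - 1) mod 12 = 2, so u[447] = u[3] = 35.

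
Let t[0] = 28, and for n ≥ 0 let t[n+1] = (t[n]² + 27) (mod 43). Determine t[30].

Listing terms: t[0] = 28, t[1] = 37, t[2] = 20, t[3] = 40, t[4] = 36, t[5] = 33, t[6] = 41, t[7] = 31, t[8] = 42, t[9] = 28.
Since t[9] = t[0] = 28, the sequence is periodic with period 9.
(30 - 0) mod 9 = 3, so t[30] = t[3] = 40.

40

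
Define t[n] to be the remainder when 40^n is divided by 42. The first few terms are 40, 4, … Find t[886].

t[1] = 40, t[2] = 4, t[3] = 34, t[4] = 16, t[5] = 10, t[6] = 22, t[7] = 40.
The sequence repeats with period 6.
So t[886] = t[1 + ((886-1) mod 6)] = t[4] = 16.

16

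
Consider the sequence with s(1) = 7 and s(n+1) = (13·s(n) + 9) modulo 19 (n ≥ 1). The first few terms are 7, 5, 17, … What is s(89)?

s(1) = 7,  s(2) = 5,  s(3) = 17,  s(4) = 2,  s(5) = 16,  s(6) = 8,  s(7) = 18,  s(8) = 15,  s(9) = 14,  s(10) = 1,  s(11) = 3,  s(12) = 10,  s(13) = 6,  s(14) = 11,  s(15) = 0,  s(16) = 9,  s(17) = 12,  s(18) = 13,  s(19) = 7.
The sequence repeats with period 18.
So s(89) = s(1 + ((89-1) mod 18)) = s(17) = 12.

12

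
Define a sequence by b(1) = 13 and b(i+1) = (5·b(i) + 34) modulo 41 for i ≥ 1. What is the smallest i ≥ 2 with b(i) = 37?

b(1) = 13; b(2) = 17; b(3) = 37; b(4) = 14; b(5) = 22; b(6) = 21; b(7) = 16; b(8) = 32; b(9) = 30; b(10) = 20; b(11) = 11; b(12) = 7; b(13) = 28; b(14) = 10; b(15) = 2; b(16) = 3; b(17) = 8; b(18) = 33; b(19) = 35; b(20) = 4; b(21) = 13.
Since b(21) = b(1) = 13, the sequence is periodic with period 20.
The value 37 first appears (with i ≥ 2) at b(3).

3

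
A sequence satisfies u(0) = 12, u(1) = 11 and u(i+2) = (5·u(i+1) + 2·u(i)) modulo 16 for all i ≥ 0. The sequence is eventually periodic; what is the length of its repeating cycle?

4

We have u(0) = 12, u(1) = 11, u(2) = 15, u(3) = 1, u(4) = 3, u(5) = 1, u(6) = 11, u(7) = 9, u(8) = 3, u(9) = 1.
Since (u(8), u(9)) = (u(4), u(5)) = (3, 1) (two consecutive terms determine the rest), the sequence is eventually periodic: after a pre-period of length 4 it cycles with period 4.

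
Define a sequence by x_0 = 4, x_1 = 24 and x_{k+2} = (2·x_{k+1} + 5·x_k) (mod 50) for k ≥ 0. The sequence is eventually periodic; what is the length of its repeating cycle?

We have x_0 = 4, x_1 = 24, x_2 = 18, x_3 = 6, x_4 = 2, x_5 = 34, x_6 = 28, x_7 = 26, x_8 = 42, x_9 = 14, x_{10} = 38, x_{11} = 46, x_{12} = 32, x_{13} = 44, x_{14} = 48, x_{15} = 16, x_{16} = 22, x_{17} = 24, x_{18} = 8, x_{19} = 36, x_{20} = 12, x_{21} = 4, x_{22} = 18, x_{23} = 6.
Since (x_{22}, x_{23}) = (x_2, x_3) = (18, 6) (two consecutive terms determine the rest), the sequence is eventually periodic: after a pre-period of length 2 it cycles with period 20.

20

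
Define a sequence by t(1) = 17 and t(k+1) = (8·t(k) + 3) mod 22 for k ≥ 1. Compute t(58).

3

We have t(1) = 17,  t(2) = 7,  t(3) = 15,  t(4) = 13,  t(5) = 19,  t(6) = 1,  t(7) = 11,  t(8) = 3,  t(9) = 5,  t(10) = 21,  t(11) = 17.
The sequence repeats with period 10.
(58 - 1) mod 10 = 7, so t(58) = t(8) = 3.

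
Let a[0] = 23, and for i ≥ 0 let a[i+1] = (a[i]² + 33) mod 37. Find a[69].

23

Computing terms: a[0] = 23, a[1] = 7, a[2] = 8, a[3] = 23.
The sequence repeats with period 3.
(69 - 0) mod 3 = 0, so a[69] = a[0] = 23.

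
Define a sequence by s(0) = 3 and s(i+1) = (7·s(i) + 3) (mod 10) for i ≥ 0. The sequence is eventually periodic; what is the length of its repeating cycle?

Computing terms: s(0) = 3; s(1) = 4; s(2) = 1; s(3) = 0; s(4) = 3.
Since s(4) = s(0) = 3, the sequence is periodic with period 4.

4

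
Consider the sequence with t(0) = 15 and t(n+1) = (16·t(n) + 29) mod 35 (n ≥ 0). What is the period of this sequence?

15

t(0) = 15; t(1) = 24; t(2) = 28; t(3) = 22; t(4) = 31; t(5) = 0; t(6) = 29; t(7) = 3; t(8) = 7; t(9) = 1; t(10) = 10; t(11) = 14; t(12) = 8; t(13) = 17; t(14) = 21; t(15) = 15.
Since t(15) = t(0) = 15, the sequence is periodic with period 15.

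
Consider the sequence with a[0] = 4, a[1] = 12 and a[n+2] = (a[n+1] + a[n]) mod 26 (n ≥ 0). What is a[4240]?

4

Listing terms: a[0] = 4; a[1] = 12; a[2] = 16; a[3] = 2; a[4] = 18; a[5] = 20; a[6] = 12; a[7] = 6; a[8] = 18; a[9] = 24; a[10] = 16; a[11] = 14; a[12] = 4; a[13] = 18; a[14] = 22; a[15] = 14; a[16] = 10; a[17] = 24; a[18] = 8; a[19] = 6; a[20] = 14; a[21] = 20; a[22] = 8; a[23] = 2; a[24] = 10; a[25] = 12; a[26] = 22; a[27] = 8; a[28] = 4; a[29] = 12.
The sequence repeats with period 28.
(4240 - 0) mod 28 = 12, so a[4240] = a[12] = 4.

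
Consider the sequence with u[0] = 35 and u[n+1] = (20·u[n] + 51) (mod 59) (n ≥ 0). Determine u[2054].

22

u[0] = 35, u[1] = 43, u[2] = 26, u[3] = 40, u[4] = 25, u[5] = 20, u[6] = 38, u[7] = 44, u[8] = 46, u[9] = 27, u[10] = 1, u[11] = 12, u[12] = 55, u[13] = 30, u[14] = 2, u[15] = 32, u[16] = 42, u[17] = 6, u[18] = 53, u[19] = 49, u[20] = 28, u[21] = 21, u[22] = 58, u[23] = 31, u[24] = 22, u[25] = 19, u[26] = 18, u[27] = 57, u[28] = 11, u[29] = 35.
Since u[29] = u[0] = 35, the sequence is periodic with period 29.
(2054 - 0) mod 29 = 24, so u[2054] = u[24] = 22.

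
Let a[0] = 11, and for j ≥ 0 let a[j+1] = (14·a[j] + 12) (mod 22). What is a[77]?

We have a[0] = 11,  a[1] = 12,  a[2] = 4,  a[3] = 2,  a[4] = 18,  a[5] = 0,  a[6] = 12.
Since a[6] = a[1] = 12, the sequence is eventually periodic: after a pre-period of length 1 it cycles with period 5.
For j ≥ 1, a[j] depends only on (j - 1) mod 5. (77 - 1) mod 5 = 1, so a[77] = a[2] = 4.

4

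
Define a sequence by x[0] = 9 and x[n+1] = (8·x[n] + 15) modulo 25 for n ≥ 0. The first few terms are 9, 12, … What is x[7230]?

Listing terms: x[0] = 9,  x[1] = 12,  x[2] = 11,  x[3] = 3,  x[4] = 14,  x[5] = 2,  x[6] = 6,  x[7] = 13,  x[8] = 19,  x[9] = 17,  x[10] = 1,  x[11] = 23,  x[12] = 24,  x[13] = 7,  x[14] = 21,  x[15] = 8,  x[16] = 4,  x[17] = 22,  x[18] = 16,  x[19] = 18,  x[20] = 9.
Since x[20] = x[0] = 9, the sequence is periodic with period 20.
(7230 - 0) mod 20 = 10, so x[7230] = x[10] = 1.

1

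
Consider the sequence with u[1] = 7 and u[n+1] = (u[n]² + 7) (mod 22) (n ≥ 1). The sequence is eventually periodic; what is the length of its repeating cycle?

6

We have u[1] = 7; u[2] = 12; u[3] = 19; u[4] = 16; u[5] = 21; u[6] = 8; u[7] = 5; u[8] = 10; u[9] = 19.
Since u[9] = u[3] = 19, the sequence is eventually periodic: after a pre-period of length 2 it cycles with period 6.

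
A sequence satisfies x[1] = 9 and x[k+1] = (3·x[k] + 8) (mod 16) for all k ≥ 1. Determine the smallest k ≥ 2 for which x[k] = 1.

x[1] = 9, x[2] = 3, x[3] = 1, x[4] = 11, x[5] = 9.
The sequence repeats with period 4.
The value 1 first appears (with k ≥ 2) at x[3].

3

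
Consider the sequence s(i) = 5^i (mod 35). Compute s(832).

Listing terms: s(1) = 5, s(2) = 25, s(3) = 20, s(4) = 30, s(5) = 10, s(6) = 15, s(7) = 5.
The sequence repeats with period 6.
So s(832) = s(1 + ((832-1) mod 6)) = s(4) = 30.

30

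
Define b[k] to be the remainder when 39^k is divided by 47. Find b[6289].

We have b[1] = 39, b[2] = 17, b[3] = 5, b[4] = 7, b[5] = 38, b[6] = 25, b[7] = 35, b[8] = 2, b[9] = 31, b[10] = 34, b[11] = 10, b[12] = 14, b[13] = 29, b[14] = 3, b[15] = 23, b[16] = 4, b[17] = 15, b[18] = 21, b[19] = 20, b[20] = 28, b[21] = 11, b[22] = 6, b[23] = 46, b[24] = 8, b[25] = 30, b[26] = 42, b[27] = 40, b[28] = 9, b[29] = 22, b[30] = 12, b[31] = 45, b[32] = 16, b[33] = 13, b[34] = 37, b[35] = 33, b[36] = 18, b[37] = 44, b[38] = 24, b[39] = 43, b[40] = 32, b[41] = 26, b[42] = 27, b[43] = 19, b[44] = 36, b[45] = 41, b[46] = 1, b[47] = 39.
Since b[47] = b[1] = 39, the sequence is periodic with period 46.
So b[6289] = b[1 + ((6289-1) mod 46)] = b[33] = 13.

13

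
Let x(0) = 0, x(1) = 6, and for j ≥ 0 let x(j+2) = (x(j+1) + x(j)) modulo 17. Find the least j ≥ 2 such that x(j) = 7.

8

We have x(0) = 0, x(1) = 6, x(2) = 6, x(3) = 12, x(4) = 1, x(5) = 13, x(6) = 14, x(7) = 10, x(8) = 7, x(9) = 0, x(10) = 7, x(11) = 7, x(12) = 14, x(13) = 4, x(14) = 1, x(15) = 5, x(16) = 6, x(17) = 11, x(18) = 0, x(19) = 11, x(20) = 11, x(21) = 5, x(22) = 16, x(23) = 4, x(24) = 3, x(25) = 7, x(26) = 10, x(27) = 0, x(28) = 10, x(29) = 10, x(30) = 3, x(31) = 13, x(32) = 16, x(33) = 12, x(34) = 11, x(35) = 6, x(36) = 0, x(37) = 6.
The sequence repeats with period 36.
The value 7 first appears (with j ≥ 2) at x(8).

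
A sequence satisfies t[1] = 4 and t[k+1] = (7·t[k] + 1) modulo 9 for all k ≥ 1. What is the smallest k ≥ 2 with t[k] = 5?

5

Listing terms: t[1] = 4, t[2] = 2, t[3] = 6, t[4] = 7, t[5] = 5, t[6] = 0, t[7] = 1, t[8] = 8, t[9] = 3, t[10] = 4.
Since t[10] = t[1] = 4, the sequence is periodic with period 9.
The value 5 first appears (with k ≥ 2) at t[5].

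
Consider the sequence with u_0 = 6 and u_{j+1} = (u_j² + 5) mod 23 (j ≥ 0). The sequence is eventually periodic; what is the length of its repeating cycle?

Computing terms: u_0 = 6; u_1 = 18; u_2 = 7; u_3 = 8; u_4 = 0; u_5 = 5; u_6 = 7.
Since u_6 = u_2 = 7, the sequence is eventually periodic: after a pre-period of length 2 it cycles with period 4.

4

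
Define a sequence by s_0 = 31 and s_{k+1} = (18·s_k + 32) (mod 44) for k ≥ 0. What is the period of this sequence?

We have s_0 = 31; s_1 = 18; s_2 = 4; s_3 = 16; s_4 = 12; s_5 = 28; s_6 = 8; s_7 = 0; s_8 = 32; s_9 = 36; s_{10} = 20; s_{11} = 40; s_{12} = 4.
Since s_{12} = s_2 = 4, the sequence is eventually periodic: after a pre-period of length 2 it cycles with period 10.

10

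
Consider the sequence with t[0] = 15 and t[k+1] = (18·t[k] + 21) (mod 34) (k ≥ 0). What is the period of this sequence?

Computing terms: t[0] = 15; t[1] = 19; t[2] = 23; t[3] = 27; t[4] = 31; t[5] = 1; t[6] = 5; t[7] = 9; t[8] = 13; t[9] = 17; t[10] = 21; t[11] = 25; t[12] = 29; t[13] = 33; t[14] = 3; t[15] = 7; t[16] = 11; t[17] = 15.
The sequence repeats with period 17.

17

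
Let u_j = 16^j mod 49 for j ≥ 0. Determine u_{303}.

36

Computing terms: u_0 = 1,  u_1 = 16,  u_2 = 11,  u_3 = 29,  u_4 = 23,  u_5 = 25,  u_6 = 8,  u_7 = 30,  u_8 = 39,  u_9 = 36,  u_{10} = 37,  u_{11} = 4,  u_{12} = 15,  u_{13} = 44,  u_{14} = 18,  u_{15} = 43,  u_{16} = 2,  u_{17} = 32,  u_{18} = 22,  u_{19} = 9,  u_{20} = 46,  u_{21} = 1.
Since u_{21} = u_0 = 1, the sequence is periodic with period 21.
(303 - 0) mod 21 = 9, so u_{303} = u_9 = 36.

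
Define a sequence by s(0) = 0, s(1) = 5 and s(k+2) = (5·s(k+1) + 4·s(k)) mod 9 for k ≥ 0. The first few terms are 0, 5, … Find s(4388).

3

We have s(0) = 0,  s(1) = 5,  s(2) = 7,  s(3) = 1,  s(4) = 6,  s(5) = 7,  s(6) = 5,  s(7) = 8,  s(8) = 6,  s(9) = 8,  s(10) = 1,  s(11) = 1,  s(12) = 0,  s(13) = 4,  s(14) = 2,  s(15) = 8,  s(16) = 3,  s(17) = 2,  s(18) = 4,  s(19) = 1,  s(20) = 3,  s(21) = 1,  s(22) = 8,  s(23) = 8,  s(24) = 0,  s(25) = 5.
The sequence repeats with period 24.
So s(4388) = s(0 + ((4388-0) mod 24)) = s(20) = 3.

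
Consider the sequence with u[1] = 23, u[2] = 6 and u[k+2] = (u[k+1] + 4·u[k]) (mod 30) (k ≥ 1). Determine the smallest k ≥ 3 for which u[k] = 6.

14

We have u[1] = 23; u[2] = 6; u[3] = 8; u[4] = 2; u[5] = 4; u[6] = 12; u[7] = 28; u[8] = 16; u[9] = 8; u[10] = 12; u[11] = 14; u[12] = 2; u[13] = 28; u[14] = 6; u[15] = 28; u[16] = 22; u[17] = 14; u[18] = 12; u[19] = 8; u[20] = 26; u[21] = 28; u[22] = 12; u[23] = 4; u[24] = 22; u[25] = 8; u[26] = 6; u[27] = 8.
Since (u[26], u[27]) = (u[2], u[3]) = (6, 8) (two consecutive terms determine the rest), the sequence is eventually periodic: after a pre-period of length 1 it cycles with period 24.
The value 6 first appears (with k ≥ 3) at u[14].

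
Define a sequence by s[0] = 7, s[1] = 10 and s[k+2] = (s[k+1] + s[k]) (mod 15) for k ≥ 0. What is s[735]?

9

Listing terms: s[0] = 7,  s[1] = 10,  s[2] = 2,  s[3] = 12,  s[4] = 14,  s[5] = 11,  s[6] = 10,  s[7] = 6,  s[8] = 1,  s[9] = 7,  s[10] = 8,  s[11] = 0,  s[12] = 8,  s[13] = 8,  s[14] = 1,  s[15] = 9,  s[16] = 10,  s[17] = 4,  s[18] = 14,  s[19] = 3,  s[20] = 2,  s[21] = 5,  s[22] = 7,  s[23] = 12,  s[24] = 4,  s[25] = 1,  s[26] = 5,  s[27] = 6,  s[28] = 11,  s[29] = 2,  s[30] = 13,  s[31] = 0,  s[32] = 13,  s[33] = 13,  s[34] = 11,  s[35] = 9,  s[36] = 5,  s[37] = 14,  s[38] = 4,  s[39] = 3,  s[40] = 7,  s[41] = 10.
The sequence repeats with period 40.
So s[735] = s[0 + ((735-0) mod 40)] = s[15] = 9.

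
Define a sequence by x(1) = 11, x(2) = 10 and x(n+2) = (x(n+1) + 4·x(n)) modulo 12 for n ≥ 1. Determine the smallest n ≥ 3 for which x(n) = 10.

Computing terms: x(1) = 11,  x(2) = 10,  x(3) = 6,  x(4) = 10,  x(5) = 10,  x(6) = 2,  x(7) = 6,  x(8) = 2,  x(9) = 2,  x(10) = 10,  x(11) = 6.
Since (x(10), x(11)) = (x(2), x(3)) = (10, 6) (two consecutive terms determine the rest), the sequence is eventually periodic: after a pre-period of length 1 it cycles with period 8.
The value 10 first appears (with n ≥ 3) at x(4).

4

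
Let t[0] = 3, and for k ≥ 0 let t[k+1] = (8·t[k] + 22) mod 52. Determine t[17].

t[0] = 3, t[1] = 46, t[2] = 26, t[3] = 22, t[4] = 42, t[5] = 46.
Since t[5] = t[1] = 46, the sequence is eventually periodic: after a pre-period of length 1 it cycles with period 4.
For k ≥ 1, t[k] depends only on (k - 1) mod 4. (17 - 1) mod 4 = 0, so t[17] = t[1] = 46.

46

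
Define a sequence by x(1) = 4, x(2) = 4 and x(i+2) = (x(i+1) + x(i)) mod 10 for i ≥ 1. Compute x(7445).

We have x(1) = 4, x(2) = 4, x(3) = 8, x(4) = 2, x(5) = 0, x(6) = 2, x(7) = 2, x(8) = 4, x(9) = 6, x(10) = 0, x(11) = 6, x(12) = 6, x(13) = 2, x(14) = 8, x(15) = 0, x(16) = 8, x(17) = 8, x(18) = 6, x(19) = 4, x(20) = 0, x(21) = 4, x(22) = 4.
Since (x(21), x(22)) = (x(1), x(2)) = (4, 4) (two consecutive terms determine the rest), the sequence is periodic with period 20.
(7445 - 1) mod 20 = 4, so x(7445) = x(5) = 0.

0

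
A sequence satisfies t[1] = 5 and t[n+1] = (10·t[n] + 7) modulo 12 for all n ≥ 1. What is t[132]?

1

Listing terms: t[1] = 5,  t[2] = 9,  t[3] = 1,  t[4] = 5.
The sequence repeats with period 3.
So t[132] = t[1 + ((132-1) mod 3)] = t[3] = 1.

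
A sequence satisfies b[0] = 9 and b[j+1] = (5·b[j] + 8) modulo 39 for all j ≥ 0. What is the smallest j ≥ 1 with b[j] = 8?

3

We have b[0] = 9; b[1] = 14; b[2] = 0; b[3] = 8; b[4] = 9.
The sequence repeats with period 4.
The value 8 first appears (with j ≥ 1) at b[3].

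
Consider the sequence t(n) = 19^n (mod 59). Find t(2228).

9

We have t(0) = 1; t(1) = 19; t(2) = 7; t(3) = 15; t(4) = 49; t(5) = 46; t(6) = 48; t(7) = 27; t(8) = 41; t(9) = 12; t(10) = 51; t(11) = 25; t(12) = 3; t(13) = 57; t(14) = 21; t(15) = 45; t(16) = 29; t(17) = 20; t(18) = 26; t(19) = 22; t(20) = 5; t(21) = 36; t(22) = 35; t(23) = 16; t(24) = 9; t(25) = 53; t(26) = 4; t(27) = 17; t(28) = 28; t(29) = 1.
The sequence repeats with period 29.
(2228 - 0) mod 29 = 24, so t(2228) = t(24) = 9.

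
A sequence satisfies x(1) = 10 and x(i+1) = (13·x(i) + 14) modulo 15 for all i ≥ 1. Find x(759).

Computing terms: x(1) = 10; x(2) = 9; x(3) = 11; x(4) = 7; x(5) = 0; x(6) = 14; x(7) = 1; x(8) = 12; x(9) = 5; x(10) = 4; x(11) = 6; x(12) = 2; x(13) = 10.
Since x(13) = x(1) = 10, the sequence is periodic with period 12.
(759 - 1) mod 12 = 2, so x(759) = x(3) = 11.

11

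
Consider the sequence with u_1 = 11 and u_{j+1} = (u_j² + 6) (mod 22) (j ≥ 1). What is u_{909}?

21

We have u_1 = 11; u_2 = 17; u_3 = 9; u_4 = 21; u_5 = 7; u_6 = 11.
The sequence repeats with period 5.
So u_{909} = u_{1 + ((909-1) mod 5)} = u_4 = 21.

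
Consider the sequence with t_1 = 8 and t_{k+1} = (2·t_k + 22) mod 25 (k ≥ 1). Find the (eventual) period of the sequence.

4

We have t_1 = 8, t_2 = 13, t_3 = 23, t_4 = 18, t_5 = 8.
Since t_5 = t_1 = 8, the sequence is periodic with period 4.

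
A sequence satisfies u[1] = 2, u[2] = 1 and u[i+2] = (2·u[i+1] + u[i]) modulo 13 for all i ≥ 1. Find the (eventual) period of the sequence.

28

Computing terms: u[1] = 2, u[2] = 1, u[3] = 4, u[4] = 9, u[5] = 9, u[6] = 1, u[7] = 11, u[8] = 10, u[9] = 5, u[10] = 7, u[11] = 6, u[12] = 6, u[13] = 5, u[14] = 3, u[15] = 11, u[16] = 12, u[17] = 9, u[18] = 4, u[19] = 4, u[20] = 12, u[21] = 2, u[22] = 3, u[23] = 8, u[24] = 6, u[25] = 7, u[26] = 7, u[27] = 8, u[28] = 10, u[29] = 2, u[30] = 1.
Since (u[29], u[30]) = (u[1], u[2]) = (2, 1) (two consecutive terms determine the rest), the sequence is periodic with period 28.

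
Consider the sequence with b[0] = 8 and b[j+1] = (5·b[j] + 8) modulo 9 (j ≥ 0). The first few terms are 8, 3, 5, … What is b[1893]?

6

Computing terms: b[0] = 8, b[1] = 3, b[2] = 5, b[3] = 6, b[4] = 2, b[5] = 0, b[6] = 8.
The sequence repeats with period 6.
So b[1893] = b[0 + ((1893-0) mod 6)] = b[3] = 6.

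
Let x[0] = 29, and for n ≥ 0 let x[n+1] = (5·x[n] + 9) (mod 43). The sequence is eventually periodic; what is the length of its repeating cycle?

x[0] = 29; x[1] = 25; x[2] = 5; x[3] = 34; x[4] = 7; x[5] = 1; x[6] = 14; x[7] = 36; x[8] = 17; x[9] = 8; x[10] = 6; x[11] = 39; x[12] = 32; x[13] = 40; x[14] = 37; x[15] = 22; x[16] = 33; x[17] = 2; x[18] = 19; x[19] = 18; x[20] = 13; x[21] = 31; x[22] = 35; x[23] = 12; x[24] = 26; x[25] = 10; x[26] = 16; x[27] = 3; x[28] = 24; x[29] = 0; x[30] = 9; x[31] = 11; x[32] = 21; x[33] = 28; x[34] = 20; x[35] = 23; x[36] = 38; x[37] = 27; x[38] = 15; x[39] = 41; x[40] = 42; x[41] = 4; x[42] = 29.
The sequence repeats with period 42.

42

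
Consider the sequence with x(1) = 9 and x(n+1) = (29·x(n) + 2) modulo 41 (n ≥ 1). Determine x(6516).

34

Computing terms: x(1) = 9,  x(2) = 17,  x(3) = 3,  x(4) = 7,  x(5) = 0,  x(6) = 2,  x(7) = 19,  x(8) = 20,  x(9) = 8,  x(10) = 29,  x(11) = 23,  x(12) = 13,  x(13) = 10,  x(14) = 5,  x(15) = 24,  x(16) = 1,  x(17) = 31,  x(18) = 40,  x(19) = 14,  x(20) = 39,  x(21) = 26,  x(22) = 18,  x(23) = 32,  x(24) = 28,  x(25) = 35,  x(26) = 33,  x(27) = 16,  x(28) = 15,  x(29) = 27,  x(30) = 6,  x(31) = 12,  x(32) = 22,  x(33) = 25,  x(34) = 30,  x(35) = 11,  x(36) = 34,  x(37) = 4,  x(38) = 36,  x(39) = 21,  x(40) = 37,  x(41) = 9.
Since x(41) = x(1) = 9, the sequence is periodic with period 40.
So x(6516) = x(1 + ((6516-1) mod 40)) = x(36) = 34.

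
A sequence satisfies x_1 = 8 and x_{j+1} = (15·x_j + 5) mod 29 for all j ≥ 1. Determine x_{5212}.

17

Listing terms: x_1 = 8; x_2 = 9; x_3 = 24; x_4 = 17; x_5 = 28; x_6 = 19; x_7 = 0; x_8 = 5; x_9 = 22; x_{10} = 16; x_{11} = 13; x_{12} = 26; x_{13} = 18; x_{14} = 14; x_{15} = 12; x_{16} = 11; x_{17} = 25; x_{18} = 3; x_{19} = 21; x_{20} = 1; x_{21} = 20; x_{22} = 15; x_{23} = 27; x_{24} = 4; x_{25} = 7; x_{26} = 23; x_{27} = 2; x_{28} = 6; x_{29} = 8.
Since x_{29} = x_1 = 8, the sequence is periodic with period 28.
(5212 - 1) mod 28 = 3, so x_{5212} = x_4 = 17.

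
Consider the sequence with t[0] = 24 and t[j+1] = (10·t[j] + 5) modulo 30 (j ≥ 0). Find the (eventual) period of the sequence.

3

Listing terms: t[0] = 24, t[1] = 5, t[2] = 25, t[3] = 15, t[4] = 5.
Since t[4] = t[1] = 5, the sequence is eventually periodic: after a pre-period of length 1 it cycles with period 3.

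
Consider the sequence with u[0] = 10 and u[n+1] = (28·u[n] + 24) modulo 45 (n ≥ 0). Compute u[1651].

7

We have u[0] = 10, u[1] = 34, u[2] = 31, u[3] = 37, u[4] = 25, u[5] = 4, u[6] = 1, u[7] = 7, u[8] = 40, u[9] = 19, u[10] = 16, u[11] = 22, u[12] = 10.
Since u[12] = u[0] = 10, the sequence is periodic with period 12.
So u[1651] = u[0 + ((1651-0) mod 12)] = u[7] = 7.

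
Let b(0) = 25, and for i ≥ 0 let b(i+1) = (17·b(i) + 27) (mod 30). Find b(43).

14

Listing terms: b(0) = 25; b(1) = 2; b(2) = 1; b(3) = 14; b(4) = 25.
The sequence repeats with period 4.
(43 - 0) mod 4 = 3, so b(43) = b(3) = 14.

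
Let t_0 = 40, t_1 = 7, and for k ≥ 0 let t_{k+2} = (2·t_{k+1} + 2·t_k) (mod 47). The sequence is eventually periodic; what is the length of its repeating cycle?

t_0 = 40, t_1 = 7, t_2 = 0, t_3 = 14, t_4 = 28, t_5 = 37, t_6 = 36, t_7 = 5, t_8 = 35, t_9 = 33, t_{10} = 42, t_{11} = 9, t_{12} = 8, t_{13} = 34, t_{14} = 37, t_{15} = 1, t_{16} = 29, t_{17} = 13, t_{18} = 37, t_{19} = 6, t_{20} = 39, t_{21} = 43, t_{22} = 23, t_{23} = 38, t_{24} = 28, t_{25} = 38, t_{26} = 38, t_{27} = 11, t_{28} = 4, t_{29} = 30, t_{30} = 21, t_{31} = 8, t_{32} = 11, t_{33} = 38, t_{34} = 4, t_{35} = 37, t_{36} = 35, t_{37} = 3, t_{38} = 29, t_{39} = 17, t_{40} = 45, t_{41} = 30, t_{42} = 9, t_{43} = 31, t_{44} = 33, t_{45} = 34, t_{46} = 40, t_{47} = 7.
The sequence repeats with period 46.

46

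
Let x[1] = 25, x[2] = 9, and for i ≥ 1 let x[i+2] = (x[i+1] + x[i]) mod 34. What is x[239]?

25

We have x[1] = 25,  x[2] = 9,  x[3] = 0,  x[4] = 9,  x[5] = 9,  x[6] = 18,  x[7] = 27,  x[8] = 11,  x[9] = 4,  x[10] = 15,  x[11] = 19,  x[12] = 0,  x[13] = 19,  x[14] = 19,  x[15] = 4,  x[16] = 23,  x[17] = 27,  x[18] = 16,  x[19] = 9,  x[20] = 25,  x[21] = 0,  x[22] = 25,  x[23] = 25,  x[24] = 16,  x[25] = 7,  x[26] = 23,  x[27] = 30,  x[28] = 19,  x[29] = 15,  x[30] = 0,  x[31] = 15,  x[32] = 15,  x[33] = 30,  x[34] = 11,  x[35] = 7,  x[36] = 18,  x[37] = 25,  x[38] = 9.
The sequence repeats with period 36.
(239 - 1) mod 36 = 22, so x[239] = x[23] = 25.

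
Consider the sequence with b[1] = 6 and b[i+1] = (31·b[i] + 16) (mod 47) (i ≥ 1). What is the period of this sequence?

46

Listing terms: b[1] = 6, b[2] = 14, b[3] = 27, b[4] = 7, b[5] = 45, b[6] = 1, b[7] = 0, b[8] = 16, b[9] = 42, b[10] = 2, b[11] = 31, b[12] = 37, b[13] = 35, b[14] = 20, b[15] = 25, b[16] = 39, b[17] = 3, b[18] = 15, b[19] = 11, b[20] = 28, b[21] = 38, b[22] = 19, b[23] = 41, b[24] = 18, b[25] = 10, b[26] = 44, b[27] = 17, b[28] = 26, b[29] = 23, b[30] = 24, b[31] = 8, b[32] = 29, b[33] = 22, b[34] = 40, b[35] = 34, b[36] = 36, b[37] = 4, b[38] = 46, b[39] = 32, b[40] = 21, b[41] = 9, b[42] = 13, b[43] = 43, b[44] = 33, b[45] = 5, b[46] = 30, b[47] = 6.
Since b[47] = b[1] = 6, the sequence is periodic with period 46.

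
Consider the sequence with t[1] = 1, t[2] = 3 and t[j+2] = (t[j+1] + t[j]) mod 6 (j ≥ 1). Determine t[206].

3

Listing terms: t[1] = 1; t[2] = 3; t[3] = 4; t[4] = 1; t[5] = 5; t[6] = 0; t[7] = 5; t[8] = 5; t[9] = 4; t[10] = 3; t[11] = 1; t[12] = 4; t[13] = 5; t[14] = 3; t[15] = 2; t[16] = 5; t[17] = 1; t[18] = 0; t[19] = 1; t[20] = 1; t[21] = 2; t[22] = 3; t[23] = 5; t[24] = 2; t[25] = 1; t[26] = 3.
Since (t[25], t[26]) = (t[1], t[2]) = (1, 3) (two consecutive terms determine the rest), the sequence is periodic with period 24.
(206 - 1) mod 24 = 13, so t[206] = t[14] = 3.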